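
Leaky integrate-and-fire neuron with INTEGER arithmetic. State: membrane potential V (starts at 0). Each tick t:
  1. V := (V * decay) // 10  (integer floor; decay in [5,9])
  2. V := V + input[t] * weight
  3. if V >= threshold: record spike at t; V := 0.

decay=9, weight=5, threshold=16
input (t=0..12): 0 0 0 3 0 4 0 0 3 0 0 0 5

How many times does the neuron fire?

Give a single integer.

Answer: 2

Derivation:
t=0: input=0 -> V=0
t=1: input=0 -> V=0
t=2: input=0 -> V=0
t=3: input=3 -> V=15
t=4: input=0 -> V=13
t=5: input=4 -> V=0 FIRE
t=6: input=0 -> V=0
t=7: input=0 -> V=0
t=8: input=3 -> V=15
t=9: input=0 -> V=13
t=10: input=0 -> V=11
t=11: input=0 -> V=9
t=12: input=5 -> V=0 FIRE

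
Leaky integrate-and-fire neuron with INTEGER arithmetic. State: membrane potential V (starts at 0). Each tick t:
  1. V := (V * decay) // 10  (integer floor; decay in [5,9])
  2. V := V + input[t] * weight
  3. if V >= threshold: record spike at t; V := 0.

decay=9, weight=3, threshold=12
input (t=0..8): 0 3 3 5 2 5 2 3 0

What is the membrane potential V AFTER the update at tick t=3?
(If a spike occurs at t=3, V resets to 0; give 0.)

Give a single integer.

Answer: 0

Derivation:
t=0: input=0 -> V=0
t=1: input=3 -> V=9
t=2: input=3 -> V=0 FIRE
t=3: input=5 -> V=0 FIRE
t=4: input=2 -> V=6
t=5: input=5 -> V=0 FIRE
t=6: input=2 -> V=6
t=7: input=3 -> V=0 FIRE
t=8: input=0 -> V=0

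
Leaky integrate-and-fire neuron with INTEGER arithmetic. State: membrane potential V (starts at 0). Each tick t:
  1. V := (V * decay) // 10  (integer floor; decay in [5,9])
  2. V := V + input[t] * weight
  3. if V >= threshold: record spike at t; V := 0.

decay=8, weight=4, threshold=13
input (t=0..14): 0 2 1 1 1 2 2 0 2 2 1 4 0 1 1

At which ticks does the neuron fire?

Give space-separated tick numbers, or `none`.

t=0: input=0 -> V=0
t=1: input=2 -> V=8
t=2: input=1 -> V=10
t=3: input=1 -> V=12
t=4: input=1 -> V=0 FIRE
t=5: input=2 -> V=8
t=6: input=2 -> V=0 FIRE
t=7: input=0 -> V=0
t=8: input=2 -> V=8
t=9: input=2 -> V=0 FIRE
t=10: input=1 -> V=4
t=11: input=4 -> V=0 FIRE
t=12: input=0 -> V=0
t=13: input=1 -> V=4
t=14: input=1 -> V=7

Answer: 4 6 9 11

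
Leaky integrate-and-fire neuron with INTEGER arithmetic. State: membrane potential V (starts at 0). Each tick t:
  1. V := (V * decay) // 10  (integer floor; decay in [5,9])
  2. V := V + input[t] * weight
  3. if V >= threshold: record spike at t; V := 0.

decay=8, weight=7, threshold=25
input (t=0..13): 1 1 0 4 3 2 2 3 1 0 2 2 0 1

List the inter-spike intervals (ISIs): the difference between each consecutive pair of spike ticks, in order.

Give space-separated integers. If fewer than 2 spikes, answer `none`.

t=0: input=1 -> V=7
t=1: input=1 -> V=12
t=2: input=0 -> V=9
t=3: input=4 -> V=0 FIRE
t=4: input=3 -> V=21
t=5: input=2 -> V=0 FIRE
t=6: input=2 -> V=14
t=7: input=3 -> V=0 FIRE
t=8: input=1 -> V=7
t=9: input=0 -> V=5
t=10: input=2 -> V=18
t=11: input=2 -> V=0 FIRE
t=12: input=0 -> V=0
t=13: input=1 -> V=7

Answer: 2 2 4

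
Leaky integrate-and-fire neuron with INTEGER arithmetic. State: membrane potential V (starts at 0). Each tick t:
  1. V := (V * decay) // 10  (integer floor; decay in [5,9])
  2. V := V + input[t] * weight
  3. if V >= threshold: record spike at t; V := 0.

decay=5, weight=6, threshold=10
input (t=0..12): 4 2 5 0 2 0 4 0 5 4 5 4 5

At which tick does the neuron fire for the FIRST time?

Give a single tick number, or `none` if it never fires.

t=0: input=4 -> V=0 FIRE
t=1: input=2 -> V=0 FIRE
t=2: input=5 -> V=0 FIRE
t=3: input=0 -> V=0
t=4: input=2 -> V=0 FIRE
t=5: input=0 -> V=0
t=6: input=4 -> V=0 FIRE
t=7: input=0 -> V=0
t=8: input=5 -> V=0 FIRE
t=9: input=4 -> V=0 FIRE
t=10: input=5 -> V=0 FIRE
t=11: input=4 -> V=0 FIRE
t=12: input=5 -> V=0 FIRE

Answer: 0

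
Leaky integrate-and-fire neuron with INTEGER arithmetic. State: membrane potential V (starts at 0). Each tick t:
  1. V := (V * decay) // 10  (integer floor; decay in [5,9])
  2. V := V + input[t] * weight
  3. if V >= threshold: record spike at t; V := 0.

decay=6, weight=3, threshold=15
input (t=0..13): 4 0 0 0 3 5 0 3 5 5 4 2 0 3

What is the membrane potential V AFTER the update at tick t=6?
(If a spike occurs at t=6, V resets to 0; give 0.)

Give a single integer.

t=0: input=4 -> V=12
t=1: input=0 -> V=7
t=2: input=0 -> V=4
t=3: input=0 -> V=2
t=4: input=3 -> V=10
t=5: input=5 -> V=0 FIRE
t=6: input=0 -> V=0
t=7: input=3 -> V=9
t=8: input=5 -> V=0 FIRE
t=9: input=5 -> V=0 FIRE
t=10: input=4 -> V=12
t=11: input=2 -> V=13
t=12: input=0 -> V=7
t=13: input=3 -> V=13

Answer: 0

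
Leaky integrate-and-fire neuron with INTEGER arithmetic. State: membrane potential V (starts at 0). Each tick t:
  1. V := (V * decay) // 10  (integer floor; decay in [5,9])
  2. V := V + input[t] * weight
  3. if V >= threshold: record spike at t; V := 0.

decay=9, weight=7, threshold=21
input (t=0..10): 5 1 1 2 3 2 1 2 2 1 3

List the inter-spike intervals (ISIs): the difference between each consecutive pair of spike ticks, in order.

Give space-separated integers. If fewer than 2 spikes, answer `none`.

t=0: input=5 -> V=0 FIRE
t=1: input=1 -> V=7
t=2: input=1 -> V=13
t=3: input=2 -> V=0 FIRE
t=4: input=3 -> V=0 FIRE
t=5: input=2 -> V=14
t=6: input=1 -> V=19
t=7: input=2 -> V=0 FIRE
t=8: input=2 -> V=14
t=9: input=1 -> V=19
t=10: input=3 -> V=0 FIRE

Answer: 3 1 3 3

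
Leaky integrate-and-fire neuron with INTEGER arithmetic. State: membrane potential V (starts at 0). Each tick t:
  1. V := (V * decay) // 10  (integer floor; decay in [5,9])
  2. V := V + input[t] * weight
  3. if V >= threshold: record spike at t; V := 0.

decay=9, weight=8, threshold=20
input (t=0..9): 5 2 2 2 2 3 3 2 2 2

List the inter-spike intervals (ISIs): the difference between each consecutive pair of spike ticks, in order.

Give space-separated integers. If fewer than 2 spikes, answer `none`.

t=0: input=5 -> V=0 FIRE
t=1: input=2 -> V=16
t=2: input=2 -> V=0 FIRE
t=3: input=2 -> V=16
t=4: input=2 -> V=0 FIRE
t=5: input=3 -> V=0 FIRE
t=6: input=3 -> V=0 FIRE
t=7: input=2 -> V=16
t=8: input=2 -> V=0 FIRE
t=9: input=2 -> V=16

Answer: 2 2 1 1 2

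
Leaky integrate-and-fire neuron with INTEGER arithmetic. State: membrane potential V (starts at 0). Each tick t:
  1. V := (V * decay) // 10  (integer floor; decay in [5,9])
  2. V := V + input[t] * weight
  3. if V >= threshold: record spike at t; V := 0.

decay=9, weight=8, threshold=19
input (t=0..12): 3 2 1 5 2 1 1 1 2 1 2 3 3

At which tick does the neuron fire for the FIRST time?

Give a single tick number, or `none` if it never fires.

Answer: 0

Derivation:
t=0: input=3 -> V=0 FIRE
t=1: input=2 -> V=16
t=2: input=1 -> V=0 FIRE
t=3: input=5 -> V=0 FIRE
t=4: input=2 -> V=16
t=5: input=1 -> V=0 FIRE
t=6: input=1 -> V=8
t=7: input=1 -> V=15
t=8: input=2 -> V=0 FIRE
t=9: input=1 -> V=8
t=10: input=2 -> V=0 FIRE
t=11: input=3 -> V=0 FIRE
t=12: input=3 -> V=0 FIRE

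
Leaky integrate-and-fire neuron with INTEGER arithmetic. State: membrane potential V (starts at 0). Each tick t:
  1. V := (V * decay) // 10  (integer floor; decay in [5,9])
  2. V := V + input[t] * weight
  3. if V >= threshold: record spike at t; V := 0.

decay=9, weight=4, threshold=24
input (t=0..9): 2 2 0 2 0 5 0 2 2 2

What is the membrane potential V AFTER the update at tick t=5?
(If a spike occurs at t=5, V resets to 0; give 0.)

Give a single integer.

t=0: input=2 -> V=8
t=1: input=2 -> V=15
t=2: input=0 -> V=13
t=3: input=2 -> V=19
t=4: input=0 -> V=17
t=5: input=5 -> V=0 FIRE
t=6: input=0 -> V=0
t=7: input=2 -> V=8
t=8: input=2 -> V=15
t=9: input=2 -> V=21

Answer: 0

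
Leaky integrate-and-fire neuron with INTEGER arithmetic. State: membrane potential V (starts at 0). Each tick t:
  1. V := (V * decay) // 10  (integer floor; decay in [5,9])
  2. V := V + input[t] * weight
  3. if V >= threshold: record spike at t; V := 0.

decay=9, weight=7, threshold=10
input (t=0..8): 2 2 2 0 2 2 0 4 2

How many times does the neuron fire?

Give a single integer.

t=0: input=2 -> V=0 FIRE
t=1: input=2 -> V=0 FIRE
t=2: input=2 -> V=0 FIRE
t=3: input=0 -> V=0
t=4: input=2 -> V=0 FIRE
t=5: input=2 -> V=0 FIRE
t=6: input=0 -> V=0
t=7: input=4 -> V=0 FIRE
t=8: input=2 -> V=0 FIRE

Answer: 7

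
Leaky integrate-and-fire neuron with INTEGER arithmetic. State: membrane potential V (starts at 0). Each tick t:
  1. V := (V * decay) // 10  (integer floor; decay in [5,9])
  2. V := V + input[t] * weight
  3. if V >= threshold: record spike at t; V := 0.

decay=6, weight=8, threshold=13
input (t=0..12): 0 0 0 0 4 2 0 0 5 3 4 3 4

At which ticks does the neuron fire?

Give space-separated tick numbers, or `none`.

t=0: input=0 -> V=0
t=1: input=0 -> V=0
t=2: input=0 -> V=0
t=3: input=0 -> V=0
t=4: input=4 -> V=0 FIRE
t=5: input=2 -> V=0 FIRE
t=6: input=0 -> V=0
t=7: input=0 -> V=0
t=8: input=5 -> V=0 FIRE
t=9: input=3 -> V=0 FIRE
t=10: input=4 -> V=0 FIRE
t=11: input=3 -> V=0 FIRE
t=12: input=4 -> V=0 FIRE

Answer: 4 5 8 9 10 11 12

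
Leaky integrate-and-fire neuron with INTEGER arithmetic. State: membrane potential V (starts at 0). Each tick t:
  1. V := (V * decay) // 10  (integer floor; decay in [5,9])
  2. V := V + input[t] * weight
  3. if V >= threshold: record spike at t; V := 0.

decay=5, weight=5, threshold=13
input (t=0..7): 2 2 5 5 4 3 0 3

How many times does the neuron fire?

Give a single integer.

Answer: 6

Derivation:
t=0: input=2 -> V=10
t=1: input=2 -> V=0 FIRE
t=2: input=5 -> V=0 FIRE
t=3: input=5 -> V=0 FIRE
t=4: input=4 -> V=0 FIRE
t=5: input=3 -> V=0 FIRE
t=6: input=0 -> V=0
t=7: input=3 -> V=0 FIRE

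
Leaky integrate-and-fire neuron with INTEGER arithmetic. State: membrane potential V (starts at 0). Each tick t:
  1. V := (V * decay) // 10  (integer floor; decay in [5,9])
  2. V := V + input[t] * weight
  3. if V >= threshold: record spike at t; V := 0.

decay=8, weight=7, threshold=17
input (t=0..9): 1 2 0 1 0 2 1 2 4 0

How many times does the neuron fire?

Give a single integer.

t=0: input=1 -> V=7
t=1: input=2 -> V=0 FIRE
t=2: input=0 -> V=0
t=3: input=1 -> V=7
t=4: input=0 -> V=5
t=5: input=2 -> V=0 FIRE
t=6: input=1 -> V=7
t=7: input=2 -> V=0 FIRE
t=8: input=4 -> V=0 FIRE
t=9: input=0 -> V=0

Answer: 4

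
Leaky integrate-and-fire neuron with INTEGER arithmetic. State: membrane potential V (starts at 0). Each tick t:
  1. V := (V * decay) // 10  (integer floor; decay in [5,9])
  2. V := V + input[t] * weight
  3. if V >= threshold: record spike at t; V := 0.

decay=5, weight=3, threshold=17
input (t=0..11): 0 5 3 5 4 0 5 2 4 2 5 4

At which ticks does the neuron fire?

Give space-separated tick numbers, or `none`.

t=0: input=0 -> V=0
t=1: input=5 -> V=15
t=2: input=3 -> V=16
t=3: input=5 -> V=0 FIRE
t=4: input=4 -> V=12
t=5: input=0 -> V=6
t=6: input=5 -> V=0 FIRE
t=7: input=2 -> V=6
t=8: input=4 -> V=15
t=9: input=2 -> V=13
t=10: input=5 -> V=0 FIRE
t=11: input=4 -> V=12

Answer: 3 6 10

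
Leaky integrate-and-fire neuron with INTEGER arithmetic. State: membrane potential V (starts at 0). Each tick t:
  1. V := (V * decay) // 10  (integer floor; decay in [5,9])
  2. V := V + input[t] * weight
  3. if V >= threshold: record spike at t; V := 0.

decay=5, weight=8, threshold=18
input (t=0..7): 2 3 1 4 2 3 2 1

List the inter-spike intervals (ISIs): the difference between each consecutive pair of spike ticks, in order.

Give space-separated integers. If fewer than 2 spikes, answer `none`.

t=0: input=2 -> V=16
t=1: input=3 -> V=0 FIRE
t=2: input=1 -> V=8
t=3: input=4 -> V=0 FIRE
t=4: input=2 -> V=16
t=5: input=3 -> V=0 FIRE
t=6: input=2 -> V=16
t=7: input=1 -> V=16

Answer: 2 2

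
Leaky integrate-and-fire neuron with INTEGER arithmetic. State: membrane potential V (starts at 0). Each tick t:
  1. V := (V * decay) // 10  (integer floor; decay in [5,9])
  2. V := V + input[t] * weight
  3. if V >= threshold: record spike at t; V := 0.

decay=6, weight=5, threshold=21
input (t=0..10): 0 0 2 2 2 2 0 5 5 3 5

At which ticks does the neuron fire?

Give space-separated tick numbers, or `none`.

t=0: input=0 -> V=0
t=1: input=0 -> V=0
t=2: input=2 -> V=10
t=3: input=2 -> V=16
t=4: input=2 -> V=19
t=5: input=2 -> V=0 FIRE
t=6: input=0 -> V=0
t=7: input=5 -> V=0 FIRE
t=8: input=5 -> V=0 FIRE
t=9: input=3 -> V=15
t=10: input=5 -> V=0 FIRE

Answer: 5 7 8 10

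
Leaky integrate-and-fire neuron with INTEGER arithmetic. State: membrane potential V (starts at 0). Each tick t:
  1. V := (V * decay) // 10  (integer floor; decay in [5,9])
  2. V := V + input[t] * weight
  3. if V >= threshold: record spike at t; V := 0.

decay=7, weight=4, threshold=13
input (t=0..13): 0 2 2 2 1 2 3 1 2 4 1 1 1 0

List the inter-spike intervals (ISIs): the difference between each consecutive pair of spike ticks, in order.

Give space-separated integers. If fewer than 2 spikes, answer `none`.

t=0: input=0 -> V=0
t=1: input=2 -> V=8
t=2: input=2 -> V=0 FIRE
t=3: input=2 -> V=8
t=4: input=1 -> V=9
t=5: input=2 -> V=0 FIRE
t=6: input=3 -> V=12
t=7: input=1 -> V=12
t=8: input=2 -> V=0 FIRE
t=9: input=4 -> V=0 FIRE
t=10: input=1 -> V=4
t=11: input=1 -> V=6
t=12: input=1 -> V=8
t=13: input=0 -> V=5

Answer: 3 3 1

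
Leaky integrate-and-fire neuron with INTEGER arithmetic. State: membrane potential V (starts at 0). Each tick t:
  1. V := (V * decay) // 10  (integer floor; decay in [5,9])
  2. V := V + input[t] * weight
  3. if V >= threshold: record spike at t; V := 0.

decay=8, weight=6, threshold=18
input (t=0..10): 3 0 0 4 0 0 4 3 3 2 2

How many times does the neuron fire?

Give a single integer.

t=0: input=3 -> V=0 FIRE
t=1: input=0 -> V=0
t=2: input=0 -> V=0
t=3: input=4 -> V=0 FIRE
t=4: input=0 -> V=0
t=5: input=0 -> V=0
t=6: input=4 -> V=0 FIRE
t=7: input=3 -> V=0 FIRE
t=8: input=3 -> V=0 FIRE
t=9: input=2 -> V=12
t=10: input=2 -> V=0 FIRE

Answer: 6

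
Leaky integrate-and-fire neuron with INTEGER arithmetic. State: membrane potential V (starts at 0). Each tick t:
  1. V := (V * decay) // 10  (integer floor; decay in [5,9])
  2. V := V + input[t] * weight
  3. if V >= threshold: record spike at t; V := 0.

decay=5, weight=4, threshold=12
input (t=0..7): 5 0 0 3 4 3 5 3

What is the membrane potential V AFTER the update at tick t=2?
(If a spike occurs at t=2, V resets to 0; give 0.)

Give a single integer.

t=0: input=5 -> V=0 FIRE
t=1: input=0 -> V=0
t=2: input=0 -> V=0
t=3: input=3 -> V=0 FIRE
t=4: input=4 -> V=0 FIRE
t=5: input=3 -> V=0 FIRE
t=6: input=5 -> V=0 FIRE
t=7: input=3 -> V=0 FIRE

Answer: 0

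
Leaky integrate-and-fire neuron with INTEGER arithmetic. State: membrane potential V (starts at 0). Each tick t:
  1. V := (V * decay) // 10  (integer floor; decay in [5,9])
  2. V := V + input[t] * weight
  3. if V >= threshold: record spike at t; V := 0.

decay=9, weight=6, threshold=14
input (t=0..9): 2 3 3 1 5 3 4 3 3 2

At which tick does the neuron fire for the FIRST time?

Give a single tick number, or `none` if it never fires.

t=0: input=2 -> V=12
t=1: input=3 -> V=0 FIRE
t=2: input=3 -> V=0 FIRE
t=3: input=1 -> V=6
t=4: input=5 -> V=0 FIRE
t=5: input=3 -> V=0 FIRE
t=6: input=4 -> V=0 FIRE
t=7: input=3 -> V=0 FIRE
t=8: input=3 -> V=0 FIRE
t=9: input=2 -> V=12

Answer: 1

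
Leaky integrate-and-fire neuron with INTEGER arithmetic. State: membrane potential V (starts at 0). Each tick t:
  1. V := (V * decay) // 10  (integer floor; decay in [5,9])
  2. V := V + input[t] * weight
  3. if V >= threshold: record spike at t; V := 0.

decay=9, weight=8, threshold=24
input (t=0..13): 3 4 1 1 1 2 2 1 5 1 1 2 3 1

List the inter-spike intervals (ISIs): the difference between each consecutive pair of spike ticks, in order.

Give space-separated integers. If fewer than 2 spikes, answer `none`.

t=0: input=3 -> V=0 FIRE
t=1: input=4 -> V=0 FIRE
t=2: input=1 -> V=8
t=3: input=1 -> V=15
t=4: input=1 -> V=21
t=5: input=2 -> V=0 FIRE
t=6: input=2 -> V=16
t=7: input=1 -> V=22
t=8: input=5 -> V=0 FIRE
t=9: input=1 -> V=8
t=10: input=1 -> V=15
t=11: input=2 -> V=0 FIRE
t=12: input=3 -> V=0 FIRE
t=13: input=1 -> V=8

Answer: 1 4 3 3 1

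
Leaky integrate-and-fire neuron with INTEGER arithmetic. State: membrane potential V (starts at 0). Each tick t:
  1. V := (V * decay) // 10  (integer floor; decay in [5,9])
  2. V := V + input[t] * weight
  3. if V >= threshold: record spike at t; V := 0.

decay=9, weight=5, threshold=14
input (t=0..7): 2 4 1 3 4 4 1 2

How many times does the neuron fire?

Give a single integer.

t=0: input=2 -> V=10
t=1: input=4 -> V=0 FIRE
t=2: input=1 -> V=5
t=3: input=3 -> V=0 FIRE
t=4: input=4 -> V=0 FIRE
t=5: input=4 -> V=0 FIRE
t=6: input=1 -> V=5
t=7: input=2 -> V=0 FIRE

Answer: 5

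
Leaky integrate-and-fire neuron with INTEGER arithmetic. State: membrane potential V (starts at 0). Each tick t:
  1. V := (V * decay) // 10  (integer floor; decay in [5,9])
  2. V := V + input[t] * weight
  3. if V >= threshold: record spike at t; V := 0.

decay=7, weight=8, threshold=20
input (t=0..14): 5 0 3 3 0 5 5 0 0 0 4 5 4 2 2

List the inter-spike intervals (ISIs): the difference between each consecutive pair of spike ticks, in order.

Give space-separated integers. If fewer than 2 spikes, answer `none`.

Answer: 2 1 2 1 4 1 1 2

Derivation:
t=0: input=5 -> V=0 FIRE
t=1: input=0 -> V=0
t=2: input=3 -> V=0 FIRE
t=3: input=3 -> V=0 FIRE
t=4: input=0 -> V=0
t=5: input=5 -> V=0 FIRE
t=6: input=5 -> V=0 FIRE
t=7: input=0 -> V=0
t=8: input=0 -> V=0
t=9: input=0 -> V=0
t=10: input=4 -> V=0 FIRE
t=11: input=5 -> V=0 FIRE
t=12: input=4 -> V=0 FIRE
t=13: input=2 -> V=16
t=14: input=2 -> V=0 FIRE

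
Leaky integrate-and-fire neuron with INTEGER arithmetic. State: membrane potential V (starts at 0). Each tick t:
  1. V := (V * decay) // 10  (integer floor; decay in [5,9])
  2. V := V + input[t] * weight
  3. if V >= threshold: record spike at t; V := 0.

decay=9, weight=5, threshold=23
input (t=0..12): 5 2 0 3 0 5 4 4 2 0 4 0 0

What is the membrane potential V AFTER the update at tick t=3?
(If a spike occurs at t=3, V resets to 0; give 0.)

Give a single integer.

Answer: 0

Derivation:
t=0: input=5 -> V=0 FIRE
t=1: input=2 -> V=10
t=2: input=0 -> V=9
t=3: input=3 -> V=0 FIRE
t=4: input=0 -> V=0
t=5: input=5 -> V=0 FIRE
t=6: input=4 -> V=20
t=7: input=4 -> V=0 FIRE
t=8: input=2 -> V=10
t=9: input=0 -> V=9
t=10: input=4 -> V=0 FIRE
t=11: input=0 -> V=0
t=12: input=0 -> V=0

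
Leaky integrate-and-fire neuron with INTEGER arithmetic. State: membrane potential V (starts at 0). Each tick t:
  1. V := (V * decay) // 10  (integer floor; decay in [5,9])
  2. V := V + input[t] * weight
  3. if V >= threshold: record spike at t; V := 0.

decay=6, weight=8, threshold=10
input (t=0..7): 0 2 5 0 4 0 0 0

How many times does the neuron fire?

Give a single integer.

Answer: 3

Derivation:
t=0: input=0 -> V=0
t=1: input=2 -> V=0 FIRE
t=2: input=5 -> V=0 FIRE
t=3: input=0 -> V=0
t=4: input=4 -> V=0 FIRE
t=5: input=0 -> V=0
t=6: input=0 -> V=0
t=7: input=0 -> V=0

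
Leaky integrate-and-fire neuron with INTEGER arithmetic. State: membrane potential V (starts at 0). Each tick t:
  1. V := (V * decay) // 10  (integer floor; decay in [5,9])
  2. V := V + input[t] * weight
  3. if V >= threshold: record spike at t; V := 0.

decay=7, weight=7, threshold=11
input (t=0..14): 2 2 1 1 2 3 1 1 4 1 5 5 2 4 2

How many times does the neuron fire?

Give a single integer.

Answer: 12

Derivation:
t=0: input=2 -> V=0 FIRE
t=1: input=2 -> V=0 FIRE
t=2: input=1 -> V=7
t=3: input=1 -> V=0 FIRE
t=4: input=2 -> V=0 FIRE
t=5: input=3 -> V=0 FIRE
t=6: input=1 -> V=7
t=7: input=1 -> V=0 FIRE
t=8: input=4 -> V=0 FIRE
t=9: input=1 -> V=7
t=10: input=5 -> V=0 FIRE
t=11: input=5 -> V=0 FIRE
t=12: input=2 -> V=0 FIRE
t=13: input=4 -> V=0 FIRE
t=14: input=2 -> V=0 FIRE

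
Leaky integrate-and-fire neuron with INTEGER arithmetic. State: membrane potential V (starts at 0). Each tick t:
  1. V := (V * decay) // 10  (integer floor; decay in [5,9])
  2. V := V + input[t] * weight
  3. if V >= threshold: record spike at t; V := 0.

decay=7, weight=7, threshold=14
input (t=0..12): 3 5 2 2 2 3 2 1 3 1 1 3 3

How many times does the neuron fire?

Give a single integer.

Answer: 10

Derivation:
t=0: input=3 -> V=0 FIRE
t=1: input=5 -> V=0 FIRE
t=2: input=2 -> V=0 FIRE
t=3: input=2 -> V=0 FIRE
t=4: input=2 -> V=0 FIRE
t=5: input=3 -> V=0 FIRE
t=6: input=2 -> V=0 FIRE
t=7: input=1 -> V=7
t=8: input=3 -> V=0 FIRE
t=9: input=1 -> V=7
t=10: input=1 -> V=11
t=11: input=3 -> V=0 FIRE
t=12: input=3 -> V=0 FIRE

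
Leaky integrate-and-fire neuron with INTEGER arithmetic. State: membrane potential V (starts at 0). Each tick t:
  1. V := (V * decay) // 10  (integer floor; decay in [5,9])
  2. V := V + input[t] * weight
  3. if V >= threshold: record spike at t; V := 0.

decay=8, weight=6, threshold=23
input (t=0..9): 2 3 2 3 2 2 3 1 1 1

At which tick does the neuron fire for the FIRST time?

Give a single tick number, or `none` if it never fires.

Answer: 1

Derivation:
t=0: input=2 -> V=12
t=1: input=3 -> V=0 FIRE
t=2: input=2 -> V=12
t=3: input=3 -> V=0 FIRE
t=4: input=2 -> V=12
t=5: input=2 -> V=21
t=6: input=3 -> V=0 FIRE
t=7: input=1 -> V=6
t=8: input=1 -> V=10
t=9: input=1 -> V=14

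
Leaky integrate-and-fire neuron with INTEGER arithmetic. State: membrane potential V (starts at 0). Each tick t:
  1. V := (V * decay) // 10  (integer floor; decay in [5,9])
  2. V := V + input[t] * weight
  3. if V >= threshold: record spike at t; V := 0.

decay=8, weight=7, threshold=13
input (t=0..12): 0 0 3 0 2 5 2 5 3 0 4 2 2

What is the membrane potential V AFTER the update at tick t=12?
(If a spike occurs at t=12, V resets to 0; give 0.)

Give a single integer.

t=0: input=0 -> V=0
t=1: input=0 -> V=0
t=2: input=3 -> V=0 FIRE
t=3: input=0 -> V=0
t=4: input=2 -> V=0 FIRE
t=5: input=5 -> V=0 FIRE
t=6: input=2 -> V=0 FIRE
t=7: input=5 -> V=0 FIRE
t=8: input=3 -> V=0 FIRE
t=9: input=0 -> V=0
t=10: input=4 -> V=0 FIRE
t=11: input=2 -> V=0 FIRE
t=12: input=2 -> V=0 FIRE

Answer: 0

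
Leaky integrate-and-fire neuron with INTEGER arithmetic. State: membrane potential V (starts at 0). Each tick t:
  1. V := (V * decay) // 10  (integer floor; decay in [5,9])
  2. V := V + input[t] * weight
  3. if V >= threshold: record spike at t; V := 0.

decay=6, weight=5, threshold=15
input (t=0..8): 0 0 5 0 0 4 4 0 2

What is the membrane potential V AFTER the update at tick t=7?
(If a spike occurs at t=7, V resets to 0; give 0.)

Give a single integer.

t=0: input=0 -> V=0
t=1: input=0 -> V=0
t=2: input=5 -> V=0 FIRE
t=3: input=0 -> V=0
t=4: input=0 -> V=0
t=5: input=4 -> V=0 FIRE
t=6: input=4 -> V=0 FIRE
t=7: input=0 -> V=0
t=8: input=2 -> V=10

Answer: 0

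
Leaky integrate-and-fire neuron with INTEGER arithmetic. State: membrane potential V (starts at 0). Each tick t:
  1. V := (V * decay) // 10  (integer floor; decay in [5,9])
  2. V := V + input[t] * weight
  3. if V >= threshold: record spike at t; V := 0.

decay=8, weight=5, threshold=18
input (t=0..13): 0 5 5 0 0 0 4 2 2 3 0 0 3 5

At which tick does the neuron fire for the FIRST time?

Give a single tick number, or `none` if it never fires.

Answer: 1

Derivation:
t=0: input=0 -> V=0
t=1: input=5 -> V=0 FIRE
t=2: input=5 -> V=0 FIRE
t=3: input=0 -> V=0
t=4: input=0 -> V=0
t=5: input=0 -> V=0
t=6: input=4 -> V=0 FIRE
t=7: input=2 -> V=10
t=8: input=2 -> V=0 FIRE
t=9: input=3 -> V=15
t=10: input=0 -> V=12
t=11: input=0 -> V=9
t=12: input=3 -> V=0 FIRE
t=13: input=5 -> V=0 FIRE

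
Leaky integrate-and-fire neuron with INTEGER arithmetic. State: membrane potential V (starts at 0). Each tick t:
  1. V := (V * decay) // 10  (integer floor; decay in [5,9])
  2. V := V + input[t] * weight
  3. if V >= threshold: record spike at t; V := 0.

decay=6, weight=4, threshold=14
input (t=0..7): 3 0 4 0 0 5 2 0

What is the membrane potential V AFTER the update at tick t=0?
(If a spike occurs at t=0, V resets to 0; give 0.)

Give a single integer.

t=0: input=3 -> V=12
t=1: input=0 -> V=7
t=2: input=4 -> V=0 FIRE
t=3: input=0 -> V=0
t=4: input=0 -> V=0
t=5: input=5 -> V=0 FIRE
t=6: input=2 -> V=8
t=7: input=0 -> V=4

Answer: 12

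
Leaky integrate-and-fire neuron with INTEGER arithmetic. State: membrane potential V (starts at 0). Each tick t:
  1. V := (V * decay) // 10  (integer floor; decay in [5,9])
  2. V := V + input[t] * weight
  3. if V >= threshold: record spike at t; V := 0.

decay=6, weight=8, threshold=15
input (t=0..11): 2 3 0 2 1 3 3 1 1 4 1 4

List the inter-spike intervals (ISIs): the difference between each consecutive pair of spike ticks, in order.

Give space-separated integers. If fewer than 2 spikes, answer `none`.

Answer: 1 2 2 1 3 2

Derivation:
t=0: input=2 -> V=0 FIRE
t=1: input=3 -> V=0 FIRE
t=2: input=0 -> V=0
t=3: input=2 -> V=0 FIRE
t=4: input=1 -> V=8
t=5: input=3 -> V=0 FIRE
t=6: input=3 -> V=0 FIRE
t=7: input=1 -> V=8
t=8: input=1 -> V=12
t=9: input=4 -> V=0 FIRE
t=10: input=1 -> V=8
t=11: input=4 -> V=0 FIRE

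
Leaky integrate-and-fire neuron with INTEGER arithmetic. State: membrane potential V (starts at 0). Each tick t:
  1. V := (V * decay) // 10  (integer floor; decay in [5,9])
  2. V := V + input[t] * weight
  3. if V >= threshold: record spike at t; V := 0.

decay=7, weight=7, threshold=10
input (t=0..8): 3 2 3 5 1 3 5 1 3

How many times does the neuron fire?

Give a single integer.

t=0: input=3 -> V=0 FIRE
t=1: input=2 -> V=0 FIRE
t=2: input=3 -> V=0 FIRE
t=3: input=5 -> V=0 FIRE
t=4: input=1 -> V=7
t=5: input=3 -> V=0 FIRE
t=6: input=5 -> V=0 FIRE
t=7: input=1 -> V=7
t=8: input=3 -> V=0 FIRE

Answer: 7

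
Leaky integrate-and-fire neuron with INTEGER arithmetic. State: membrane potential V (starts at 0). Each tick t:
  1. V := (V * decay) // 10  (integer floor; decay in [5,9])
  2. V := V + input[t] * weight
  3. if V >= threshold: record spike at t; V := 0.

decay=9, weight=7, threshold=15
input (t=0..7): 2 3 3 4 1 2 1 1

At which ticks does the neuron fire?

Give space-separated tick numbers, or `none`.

Answer: 1 2 3 5

Derivation:
t=0: input=2 -> V=14
t=1: input=3 -> V=0 FIRE
t=2: input=3 -> V=0 FIRE
t=3: input=4 -> V=0 FIRE
t=4: input=1 -> V=7
t=5: input=2 -> V=0 FIRE
t=6: input=1 -> V=7
t=7: input=1 -> V=13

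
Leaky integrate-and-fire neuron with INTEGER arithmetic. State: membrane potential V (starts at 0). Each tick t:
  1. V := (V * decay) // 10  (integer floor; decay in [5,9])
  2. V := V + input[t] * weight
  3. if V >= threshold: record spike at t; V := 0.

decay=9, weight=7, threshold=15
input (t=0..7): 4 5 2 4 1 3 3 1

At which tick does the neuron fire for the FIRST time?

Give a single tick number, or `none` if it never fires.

Answer: 0

Derivation:
t=0: input=4 -> V=0 FIRE
t=1: input=5 -> V=0 FIRE
t=2: input=2 -> V=14
t=3: input=4 -> V=0 FIRE
t=4: input=1 -> V=7
t=5: input=3 -> V=0 FIRE
t=6: input=3 -> V=0 FIRE
t=7: input=1 -> V=7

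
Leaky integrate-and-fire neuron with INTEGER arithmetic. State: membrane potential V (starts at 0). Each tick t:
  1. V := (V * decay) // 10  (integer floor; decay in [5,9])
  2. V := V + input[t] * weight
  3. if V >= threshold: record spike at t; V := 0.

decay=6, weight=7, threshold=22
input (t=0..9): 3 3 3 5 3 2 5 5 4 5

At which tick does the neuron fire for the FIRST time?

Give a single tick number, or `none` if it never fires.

Answer: 1

Derivation:
t=0: input=3 -> V=21
t=1: input=3 -> V=0 FIRE
t=2: input=3 -> V=21
t=3: input=5 -> V=0 FIRE
t=4: input=3 -> V=21
t=5: input=2 -> V=0 FIRE
t=6: input=5 -> V=0 FIRE
t=7: input=5 -> V=0 FIRE
t=8: input=4 -> V=0 FIRE
t=9: input=5 -> V=0 FIRE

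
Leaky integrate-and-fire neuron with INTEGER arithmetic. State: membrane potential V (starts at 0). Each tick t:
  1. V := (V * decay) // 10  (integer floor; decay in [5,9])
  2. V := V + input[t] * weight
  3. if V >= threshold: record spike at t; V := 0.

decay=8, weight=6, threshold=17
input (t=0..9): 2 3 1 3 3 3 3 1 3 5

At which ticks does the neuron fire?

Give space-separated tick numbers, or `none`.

Answer: 1 3 4 5 6 8 9

Derivation:
t=0: input=2 -> V=12
t=1: input=3 -> V=0 FIRE
t=2: input=1 -> V=6
t=3: input=3 -> V=0 FIRE
t=4: input=3 -> V=0 FIRE
t=5: input=3 -> V=0 FIRE
t=6: input=3 -> V=0 FIRE
t=7: input=1 -> V=6
t=8: input=3 -> V=0 FIRE
t=9: input=5 -> V=0 FIRE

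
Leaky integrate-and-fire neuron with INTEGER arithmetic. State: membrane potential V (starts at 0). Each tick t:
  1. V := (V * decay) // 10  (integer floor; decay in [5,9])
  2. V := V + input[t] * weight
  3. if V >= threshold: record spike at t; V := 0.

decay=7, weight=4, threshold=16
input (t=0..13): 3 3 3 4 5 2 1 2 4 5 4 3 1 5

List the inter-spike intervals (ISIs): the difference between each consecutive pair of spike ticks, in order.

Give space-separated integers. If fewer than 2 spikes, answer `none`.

t=0: input=3 -> V=12
t=1: input=3 -> V=0 FIRE
t=2: input=3 -> V=12
t=3: input=4 -> V=0 FIRE
t=4: input=5 -> V=0 FIRE
t=5: input=2 -> V=8
t=6: input=1 -> V=9
t=7: input=2 -> V=14
t=8: input=4 -> V=0 FIRE
t=9: input=5 -> V=0 FIRE
t=10: input=4 -> V=0 FIRE
t=11: input=3 -> V=12
t=12: input=1 -> V=12
t=13: input=5 -> V=0 FIRE

Answer: 2 1 4 1 1 3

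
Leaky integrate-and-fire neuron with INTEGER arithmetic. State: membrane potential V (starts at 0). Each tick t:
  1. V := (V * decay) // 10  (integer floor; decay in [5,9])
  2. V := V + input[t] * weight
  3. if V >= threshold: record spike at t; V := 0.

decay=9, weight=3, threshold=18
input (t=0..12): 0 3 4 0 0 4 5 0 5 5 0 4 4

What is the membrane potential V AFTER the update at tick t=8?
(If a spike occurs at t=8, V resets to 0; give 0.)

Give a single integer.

t=0: input=0 -> V=0
t=1: input=3 -> V=9
t=2: input=4 -> V=0 FIRE
t=3: input=0 -> V=0
t=4: input=0 -> V=0
t=5: input=4 -> V=12
t=6: input=5 -> V=0 FIRE
t=7: input=0 -> V=0
t=8: input=5 -> V=15
t=9: input=5 -> V=0 FIRE
t=10: input=0 -> V=0
t=11: input=4 -> V=12
t=12: input=4 -> V=0 FIRE

Answer: 15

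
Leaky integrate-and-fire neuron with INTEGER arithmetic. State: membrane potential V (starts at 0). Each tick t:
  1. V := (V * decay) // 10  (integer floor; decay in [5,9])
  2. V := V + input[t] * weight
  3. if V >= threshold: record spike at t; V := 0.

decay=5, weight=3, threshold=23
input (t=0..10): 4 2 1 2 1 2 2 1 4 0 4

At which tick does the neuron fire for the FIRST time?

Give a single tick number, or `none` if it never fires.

t=0: input=4 -> V=12
t=1: input=2 -> V=12
t=2: input=1 -> V=9
t=3: input=2 -> V=10
t=4: input=1 -> V=8
t=5: input=2 -> V=10
t=6: input=2 -> V=11
t=7: input=1 -> V=8
t=8: input=4 -> V=16
t=9: input=0 -> V=8
t=10: input=4 -> V=16

Answer: none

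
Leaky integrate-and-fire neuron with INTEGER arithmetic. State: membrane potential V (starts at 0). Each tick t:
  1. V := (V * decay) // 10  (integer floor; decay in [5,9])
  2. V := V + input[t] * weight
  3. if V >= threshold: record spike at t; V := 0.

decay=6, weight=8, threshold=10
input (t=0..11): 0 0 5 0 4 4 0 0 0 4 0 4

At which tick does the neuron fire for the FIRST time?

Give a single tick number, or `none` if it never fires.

t=0: input=0 -> V=0
t=1: input=0 -> V=0
t=2: input=5 -> V=0 FIRE
t=3: input=0 -> V=0
t=4: input=4 -> V=0 FIRE
t=5: input=4 -> V=0 FIRE
t=6: input=0 -> V=0
t=7: input=0 -> V=0
t=8: input=0 -> V=0
t=9: input=4 -> V=0 FIRE
t=10: input=0 -> V=0
t=11: input=4 -> V=0 FIRE

Answer: 2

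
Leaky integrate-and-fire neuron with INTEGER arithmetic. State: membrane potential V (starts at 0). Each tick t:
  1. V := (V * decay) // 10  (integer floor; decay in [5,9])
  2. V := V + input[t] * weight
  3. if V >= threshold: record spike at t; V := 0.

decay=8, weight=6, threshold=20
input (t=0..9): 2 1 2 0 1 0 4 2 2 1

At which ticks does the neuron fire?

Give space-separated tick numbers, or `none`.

t=0: input=2 -> V=12
t=1: input=1 -> V=15
t=2: input=2 -> V=0 FIRE
t=3: input=0 -> V=0
t=4: input=1 -> V=6
t=5: input=0 -> V=4
t=6: input=4 -> V=0 FIRE
t=7: input=2 -> V=12
t=8: input=2 -> V=0 FIRE
t=9: input=1 -> V=6

Answer: 2 6 8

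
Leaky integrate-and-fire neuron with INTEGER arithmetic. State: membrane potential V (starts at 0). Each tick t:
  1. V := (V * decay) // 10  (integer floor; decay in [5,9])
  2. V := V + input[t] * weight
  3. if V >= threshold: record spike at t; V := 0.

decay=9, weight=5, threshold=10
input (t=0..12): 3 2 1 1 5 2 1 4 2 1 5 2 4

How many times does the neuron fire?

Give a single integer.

Answer: 9

Derivation:
t=0: input=3 -> V=0 FIRE
t=1: input=2 -> V=0 FIRE
t=2: input=1 -> V=5
t=3: input=1 -> V=9
t=4: input=5 -> V=0 FIRE
t=5: input=2 -> V=0 FIRE
t=6: input=1 -> V=5
t=7: input=4 -> V=0 FIRE
t=8: input=2 -> V=0 FIRE
t=9: input=1 -> V=5
t=10: input=5 -> V=0 FIRE
t=11: input=2 -> V=0 FIRE
t=12: input=4 -> V=0 FIRE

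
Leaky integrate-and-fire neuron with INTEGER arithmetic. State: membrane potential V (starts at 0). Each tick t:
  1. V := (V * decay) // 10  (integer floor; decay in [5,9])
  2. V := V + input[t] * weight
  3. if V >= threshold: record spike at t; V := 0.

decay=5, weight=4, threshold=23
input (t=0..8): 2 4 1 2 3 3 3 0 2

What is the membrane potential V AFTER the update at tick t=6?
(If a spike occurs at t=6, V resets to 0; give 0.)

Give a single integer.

t=0: input=2 -> V=8
t=1: input=4 -> V=20
t=2: input=1 -> V=14
t=3: input=2 -> V=15
t=4: input=3 -> V=19
t=5: input=3 -> V=21
t=6: input=3 -> V=22
t=7: input=0 -> V=11
t=8: input=2 -> V=13

Answer: 22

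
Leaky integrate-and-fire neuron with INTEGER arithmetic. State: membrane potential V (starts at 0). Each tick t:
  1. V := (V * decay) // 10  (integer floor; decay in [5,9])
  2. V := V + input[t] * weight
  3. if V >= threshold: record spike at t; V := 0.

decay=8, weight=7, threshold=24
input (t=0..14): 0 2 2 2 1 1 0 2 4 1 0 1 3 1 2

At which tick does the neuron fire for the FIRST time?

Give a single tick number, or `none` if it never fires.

t=0: input=0 -> V=0
t=1: input=2 -> V=14
t=2: input=2 -> V=0 FIRE
t=3: input=2 -> V=14
t=4: input=1 -> V=18
t=5: input=1 -> V=21
t=6: input=0 -> V=16
t=7: input=2 -> V=0 FIRE
t=8: input=4 -> V=0 FIRE
t=9: input=1 -> V=7
t=10: input=0 -> V=5
t=11: input=1 -> V=11
t=12: input=3 -> V=0 FIRE
t=13: input=1 -> V=7
t=14: input=2 -> V=19

Answer: 2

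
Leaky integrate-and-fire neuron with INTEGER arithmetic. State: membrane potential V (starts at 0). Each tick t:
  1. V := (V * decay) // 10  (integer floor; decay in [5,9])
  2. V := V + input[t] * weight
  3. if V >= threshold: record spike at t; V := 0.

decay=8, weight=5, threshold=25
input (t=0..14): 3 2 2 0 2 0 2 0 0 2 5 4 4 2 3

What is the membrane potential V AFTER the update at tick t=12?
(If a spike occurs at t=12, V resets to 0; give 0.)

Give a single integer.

t=0: input=3 -> V=15
t=1: input=2 -> V=22
t=2: input=2 -> V=0 FIRE
t=3: input=0 -> V=0
t=4: input=2 -> V=10
t=5: input=0 -> V=8
t=6: input=2 -> V=16
t=7: input=0 -> V=12
t=8: input=0 -> V=9
t=9: input=2 -> V=17
t=10: input=5 -> V=0 FIRE
t=11: input=4 -> V=20
t=12: input=4 -> V=0 FIRE
t=13: input=2 -> V=10
t=14: input=3 -> V=23

Answer: 0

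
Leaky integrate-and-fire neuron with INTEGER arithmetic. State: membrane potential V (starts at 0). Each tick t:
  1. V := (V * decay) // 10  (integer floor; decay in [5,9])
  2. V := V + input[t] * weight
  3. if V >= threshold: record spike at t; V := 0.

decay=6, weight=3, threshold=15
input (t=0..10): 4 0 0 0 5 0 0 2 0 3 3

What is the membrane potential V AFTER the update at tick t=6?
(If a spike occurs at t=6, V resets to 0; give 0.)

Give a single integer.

Answer: 0

Derivation:
t=0: input=4 -> V=12
t=1: input=0 -> V=7
t=2: input=0 -> V=4
t=3: input=0 -> V=2
t=4: input=5 -> V=0 FIRE
t=5: input=0 -> V=0
t=6: input=0 -> V=0
t=7: input=2 -> V=6
t=8: input=0 -> V=3
t=9: input=3 -> V=10
t=10: input=3 -> V=0 FIRE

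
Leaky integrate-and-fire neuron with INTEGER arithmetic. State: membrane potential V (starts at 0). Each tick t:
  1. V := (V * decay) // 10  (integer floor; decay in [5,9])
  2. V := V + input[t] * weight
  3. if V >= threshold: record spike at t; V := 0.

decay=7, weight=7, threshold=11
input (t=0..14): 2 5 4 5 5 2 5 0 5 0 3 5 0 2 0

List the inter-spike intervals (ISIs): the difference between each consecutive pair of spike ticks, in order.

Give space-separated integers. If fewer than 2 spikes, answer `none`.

Answer: 1 1 1 1 1 1 2 2 1 2

Derivation:
t=0: input=2 -> V=0 FIRE
t=1: input=5 -> V=0 FIRE
t=2: input=4 -> V=0 FIRE
t=3: input=5 -> V=0 FIRE
t=4: input=5 -> V=0 FIRE
t=5: input=2 -> V=0 FIRE
t=6: input=5 -> V=0 FIRE
t=7: input=0 -> V=0
t=8: input=5 -> V=0 FIRE
t=9: input=0 -> V=0
t=10: input=3 -> V=0 FIRE
t=11: input=5 -> V=0 FIRE
t=12: input=0 -> V=0
t=13: input=2 -> V=0 FIRE
t=14: input=0 -> V=0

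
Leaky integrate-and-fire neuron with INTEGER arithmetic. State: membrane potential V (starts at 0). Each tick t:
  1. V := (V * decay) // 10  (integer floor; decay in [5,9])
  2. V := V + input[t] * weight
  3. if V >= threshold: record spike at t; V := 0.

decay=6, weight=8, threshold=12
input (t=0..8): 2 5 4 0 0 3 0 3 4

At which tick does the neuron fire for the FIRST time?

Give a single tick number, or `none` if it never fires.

Answer: 0

Derivation:
t=0: input=2 -> V=0 FIRE
t=1: input=5 -> V=0 FIRE
t=2: input=4 -> V=0 FIRE
t=3: input=0 -> V=0
t=4: input=0 -> V=0
t=5: input=3 -> V=0 FIRE
t=6: input=0 -> V=0
t=7: input=3 -> V=0 FIRE
t=8: input=4 -> V=0 FIRE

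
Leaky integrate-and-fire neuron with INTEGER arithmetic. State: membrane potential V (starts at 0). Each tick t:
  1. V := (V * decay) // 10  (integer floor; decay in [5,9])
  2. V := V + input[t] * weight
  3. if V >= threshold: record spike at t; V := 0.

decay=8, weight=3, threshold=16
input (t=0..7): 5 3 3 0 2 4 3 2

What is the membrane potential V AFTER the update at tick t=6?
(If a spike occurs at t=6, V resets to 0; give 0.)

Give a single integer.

t=0: input=5 -> V=15
t=1: input=3 -> V=0 FIRE
t=2: input=3 -> V=9
t=3: input=0 -> V=7
t=4: input=2 -> V=11
t=5: input=4 -> V=0 FIRE
t=6: input=3 -> V=9
t=7: input=2 -> V=13

Answer: 9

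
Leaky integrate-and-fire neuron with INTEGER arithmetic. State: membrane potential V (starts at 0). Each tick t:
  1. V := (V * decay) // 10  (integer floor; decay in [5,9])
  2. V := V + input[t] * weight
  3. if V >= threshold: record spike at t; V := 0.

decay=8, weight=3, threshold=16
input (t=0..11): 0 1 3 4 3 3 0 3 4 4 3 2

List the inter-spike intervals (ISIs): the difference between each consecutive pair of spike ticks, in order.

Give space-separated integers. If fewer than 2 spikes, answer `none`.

Answer: 2 3 2

Derivation:
t=0: input=0 -> V=0
t=1: input=1 -> V=3
t=2: input=3 -> V=11
t=3: input=4 -> V=0 FIRE
t=4: input=3 -> V=9
t=5: input=3 -> V=0 FIRE
t=6: input=0 -> V=0
t=7: input=3 -> V=9
t=8: input=4 -> V=0 FIRE
t=9: input=4 -> V=12
t=10: input=3 -> V=0 FIRE
t=11: input=2 -> V=6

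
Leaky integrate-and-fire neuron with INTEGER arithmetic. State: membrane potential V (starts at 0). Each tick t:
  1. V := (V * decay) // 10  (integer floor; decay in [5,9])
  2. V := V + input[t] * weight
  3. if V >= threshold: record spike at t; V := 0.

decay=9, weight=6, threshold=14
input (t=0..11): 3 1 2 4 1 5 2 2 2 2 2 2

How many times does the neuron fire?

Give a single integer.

t=0: input=3 -> V=0 FIRE
t=1: input=1 -> V=6
t=2: input=2 -> V=0 FIRE
t=3: input=4 -> V=0 FIRE
t=4: input=1 -> V=6
t=5: input=5 -> V=0 FIRE
t=6: input=2 -> V=12
t=7: input=2 -> V=0 FIRE
t=8: input=2 -> V=12
t=9: input=2 -> V=0 FIRE
t=10: input=2 -> V=12
t=11: input=2 -> V=0 FIRE

Answer: 7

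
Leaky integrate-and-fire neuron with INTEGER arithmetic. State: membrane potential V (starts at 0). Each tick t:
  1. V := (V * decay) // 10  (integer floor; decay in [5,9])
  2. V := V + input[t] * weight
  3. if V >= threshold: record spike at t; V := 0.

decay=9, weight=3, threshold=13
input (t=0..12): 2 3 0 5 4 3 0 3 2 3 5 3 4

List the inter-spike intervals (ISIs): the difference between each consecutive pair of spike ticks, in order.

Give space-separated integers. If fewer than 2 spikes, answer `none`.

t=0: input=2 -> V=6
t=1: input=3 -> V=0 FIRE
t=2: input=0 -> V=0
t=3: input=5 -> V=0 FIRE
t=4: input=4 -> V=12
t=5: input=3 -> V=0 FIRE
t=6: input=0 -> V=0
t=7: input=3 -> V=9
t=8: input=2 -> V=0 FIRE
t=9: input=3 -> V=9
t=10: input=5 -> V=0 FIRE
t=11: input=3 -> V=9
t=12: input=4 -> V=0 FIRE

Answer: 2 2 3 2 2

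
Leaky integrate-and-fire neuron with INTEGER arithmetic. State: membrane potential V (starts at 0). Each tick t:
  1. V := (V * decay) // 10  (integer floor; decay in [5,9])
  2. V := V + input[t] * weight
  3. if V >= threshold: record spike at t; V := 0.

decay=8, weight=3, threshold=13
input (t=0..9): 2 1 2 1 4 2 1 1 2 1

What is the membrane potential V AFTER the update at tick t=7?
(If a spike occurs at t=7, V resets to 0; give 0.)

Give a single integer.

t=0: input=2 -> V=6
t=1: input=1 -> V=7
t=2: input=2 -> V=11
t=3: input=1 -> V=11
t=4: input=4 -> V=0 FIRE
t=5: input=2 -> V=6
t=6: input=1 -> V=7
t=7: input=1 -> V=8
t=8: input=2 -> V=12
t=9: input=1 -> V=12

Answer: 8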